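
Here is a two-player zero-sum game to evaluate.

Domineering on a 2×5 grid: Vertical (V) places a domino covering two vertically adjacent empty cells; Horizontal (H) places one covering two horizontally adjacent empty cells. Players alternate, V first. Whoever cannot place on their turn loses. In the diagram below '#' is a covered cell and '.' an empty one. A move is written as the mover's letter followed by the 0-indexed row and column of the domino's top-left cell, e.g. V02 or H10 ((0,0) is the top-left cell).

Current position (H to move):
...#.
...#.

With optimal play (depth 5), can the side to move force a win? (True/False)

p1 H@[...#./...#.]: H00[##.#./...#.]-1* H01[.###./...#.]-1 H10[...#./##.#.]-1 H11[...#./.###.]-1
p2 V@[##.#./...#.]: V02[####./..##.]+1* V04[##.##/...##]-1
p3 H@[####./..##.]: H10[####./####.]-1*
p4 V@[####./####.]: V04[#####/#####]+1*
p5 H@[#####/#####] terminal -1; root [...#./...#.] d5

H winning at [...#./...#.]: False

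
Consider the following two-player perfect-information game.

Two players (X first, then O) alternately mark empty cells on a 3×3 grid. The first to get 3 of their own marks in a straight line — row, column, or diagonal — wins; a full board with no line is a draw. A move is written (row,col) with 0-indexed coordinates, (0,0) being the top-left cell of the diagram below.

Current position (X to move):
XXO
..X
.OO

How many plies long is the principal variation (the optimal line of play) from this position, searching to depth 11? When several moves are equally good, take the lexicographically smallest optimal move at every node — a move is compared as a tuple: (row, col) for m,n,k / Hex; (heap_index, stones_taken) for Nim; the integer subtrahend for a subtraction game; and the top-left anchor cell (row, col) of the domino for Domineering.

ply 1, X at XXO/..X/.OO | (1,0)=-1→XXO/X.X/.OO; (1,1)=-1→XXO/.XX/.OO; (2,0)=+0→XXO/..X/XOO*
ply 2, O at XXO/..X/XOO | (1,0)=+0→XXO/O.X/XOO*; (1,1)=-1→XXO/.OX/XOO
ply 3, X at XXO/O.X/XOO | (1,1)=+0→XXO/OXX/XOO*
ply 4: XXO/OXX/XOO is terminal +0 (O); from XXO/..X/.OO depth 11

PV length from [XXO/..X/.OO]: 3 plies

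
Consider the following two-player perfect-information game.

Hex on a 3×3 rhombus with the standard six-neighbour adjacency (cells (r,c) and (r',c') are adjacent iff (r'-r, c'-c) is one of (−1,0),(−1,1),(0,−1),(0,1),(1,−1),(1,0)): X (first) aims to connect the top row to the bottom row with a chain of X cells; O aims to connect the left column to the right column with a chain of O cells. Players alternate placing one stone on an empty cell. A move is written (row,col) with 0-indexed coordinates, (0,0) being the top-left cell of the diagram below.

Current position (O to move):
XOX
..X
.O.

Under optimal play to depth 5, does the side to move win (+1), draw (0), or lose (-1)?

ply 1, O at XOX/..X/.O. | (1,0)=-1→XOX/O.X/.O.*; (1,1)=-1→XOX/.OX/.O.; (2,0)=-1→XOX/..X/OO.; (2,2)=-1→XOX/..X/.OO
ply 2, X at XOX/O.X/.O. | (1,1)=+1→XOX/OXX/.O.*; (2,0)=+1→XOX/O.X/XO.; (2,2)=+1→XOX/O.X/.OX
ply 3, O at XOX/OXX/.O. | (2,0)=-1→XOX/OXX/OO.*; (2,2)=-1→XOX/OXX/.OO
ply 4, X at XOX/OXX/OO. | (2,2)=+1→XOX/OXX/OOX*
ply 5: XOX/OXX/OOX is terminal -1 (O); from XOX/..X/.O. depth 5

value(XOX/..X/.O., O) = -1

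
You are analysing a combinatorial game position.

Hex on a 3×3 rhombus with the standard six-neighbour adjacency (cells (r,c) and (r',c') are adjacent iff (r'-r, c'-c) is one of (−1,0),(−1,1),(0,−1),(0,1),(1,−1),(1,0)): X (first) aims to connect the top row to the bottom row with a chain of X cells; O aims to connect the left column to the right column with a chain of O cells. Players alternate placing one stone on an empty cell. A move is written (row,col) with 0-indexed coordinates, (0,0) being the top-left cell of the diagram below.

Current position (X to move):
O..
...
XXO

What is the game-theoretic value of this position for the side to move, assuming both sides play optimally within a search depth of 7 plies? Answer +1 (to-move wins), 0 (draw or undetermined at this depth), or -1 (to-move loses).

value(O../.../XXO, X) = +1

p1 X@[O../.../XXO]: (0,1)[OX./.../XXO]+1* (0,2)[O.X/.../XXO]+1 (1,0)[O../X../XXO]+1 (1,1)[O../.X./XXO]+1 (1,2)[O../..X/XXO]+1
p2 O@[OX./.../XXO]: (0,2)[OXO/.../XXO]-1* (1,0)[OX./O../XXO]-1 (1,1)[OX./.O./XXO]-1 (1,2)[OX./..O/XXO]-1
p3 X@[OXO/.../XXO]: (1,0)[OXO/X../XXO]+1* (1,1)[OXO/.X./XXO]+1 (1,2)[OXO/..X/XXO]+1
p4 O@[OXO/X../XXO] terminal -1; root [O../.../XXO] d7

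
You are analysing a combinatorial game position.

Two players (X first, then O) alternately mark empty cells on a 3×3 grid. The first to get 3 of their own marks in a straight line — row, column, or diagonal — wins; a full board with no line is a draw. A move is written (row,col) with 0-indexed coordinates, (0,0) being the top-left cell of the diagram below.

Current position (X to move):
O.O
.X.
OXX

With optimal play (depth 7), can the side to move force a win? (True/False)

X winning at [O.O/.X./OXX]: True

[O.O/.X./OXX] X move#1: (0,1):+1/OXO/.X./OXX*, (1,0):-1/O.O/XX./OXX, (1,2):-1/O.O/.XX/OXX
[OXO/.X./OXX] end (terminal -1, O#2); searched O.O/.X./OXX to 7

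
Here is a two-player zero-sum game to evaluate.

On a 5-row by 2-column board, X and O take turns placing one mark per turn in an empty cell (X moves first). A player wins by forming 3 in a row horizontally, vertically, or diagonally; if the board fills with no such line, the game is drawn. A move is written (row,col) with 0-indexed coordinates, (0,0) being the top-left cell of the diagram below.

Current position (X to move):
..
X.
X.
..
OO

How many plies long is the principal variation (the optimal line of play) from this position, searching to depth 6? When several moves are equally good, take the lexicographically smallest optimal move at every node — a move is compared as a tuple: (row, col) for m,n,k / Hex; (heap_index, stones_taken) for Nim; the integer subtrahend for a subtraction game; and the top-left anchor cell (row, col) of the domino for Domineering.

p1 X@[../X./X./../OO]: (0,0)[X./X./X./../OO]+1* (0,1)[.X/X./X./../OO]+1 (1,1)[../XX/X./../OO]+1 (2,1)[../X./XX/../OO]+1 (3,0)[../X./X./X./OO]+1 (3,1)[../X./X./.X/OO]+1
p2 O@[X./X./X./../OO] terminal -1; root [../X./X./../OO] d6

PV length from [../X./X./../OO]: 1 ply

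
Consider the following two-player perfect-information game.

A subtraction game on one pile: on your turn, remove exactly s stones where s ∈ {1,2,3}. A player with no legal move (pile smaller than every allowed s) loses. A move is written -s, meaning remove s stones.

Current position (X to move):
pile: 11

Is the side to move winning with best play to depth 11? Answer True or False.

[11] X move#1: -1:-1/10, -2:-1/9, -3:+1/8*
[8] O move#2: -1:-1/7*, -2:-1/6, -3:-1/5
[7] X move#3: -1:-1/6, -2:-1/5, -3:+1/4*
[4] O move#4: -1:-1/3*, -2:-1/2, -3:-1/1
[3] X move#5: -1:-1/2, -2:-1/1, -3:+1/0*
[0] end (terminal -1, O#6); searched 11 to 11

X winning at [11]: True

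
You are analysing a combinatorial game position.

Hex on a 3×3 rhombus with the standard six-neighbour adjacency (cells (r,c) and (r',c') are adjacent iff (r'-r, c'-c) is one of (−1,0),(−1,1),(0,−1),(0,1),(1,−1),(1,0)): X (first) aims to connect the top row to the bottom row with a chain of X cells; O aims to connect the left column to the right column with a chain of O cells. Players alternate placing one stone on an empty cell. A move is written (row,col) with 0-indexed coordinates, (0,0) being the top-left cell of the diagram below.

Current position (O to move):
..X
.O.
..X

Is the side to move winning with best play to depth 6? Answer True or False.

[..X/.O./..X] O move#1: (0,0):-1/O.X/.O./..X, (0,1):-1/.OX/.O./..X, (1,0):-1/..X/OO./..X, (1,2):+1/..X/.OO/..X*, (2,0):-1/..X/.O./O.X, (2,1):-1/..X/.O./.OX
[..X/.OO/..X] X move#2: (0,0):-1/X.X/.OO/..X*, (0,1):-1/.XX/.OO/..X, (1,0):-1/..X/XOO/..X, (2,0):-1/..X/.OO/X.X, (2,1):-1/..X/.OO/.XX
[X.X/.OO/..X] O move#3: (0,1):+1/XOX/.OO/..X*, (1,0):+1/X.X/OOO/..X, (2,0):+1/X.X/.OO/O.X, (2,1):+1/X.X/.OO/.OX
[XOX/.OO/..X] X move#4: (1,0):-1/XOX/XOO/..X*, (2,0):-1/XOX/.OO/X.X, (2,1):-1/XOX/.OO/.XX
[XOX/XOO/..X] O move#5: (2,0):+1/XOX/XOO/O.X*, (2,1):-1/XOX/XOO/.OX
[XOX/XOO/O.X] end (terminal -1, X#6); searched ..X/.O./..X to 6

O winning at [..X/.O./..X]: True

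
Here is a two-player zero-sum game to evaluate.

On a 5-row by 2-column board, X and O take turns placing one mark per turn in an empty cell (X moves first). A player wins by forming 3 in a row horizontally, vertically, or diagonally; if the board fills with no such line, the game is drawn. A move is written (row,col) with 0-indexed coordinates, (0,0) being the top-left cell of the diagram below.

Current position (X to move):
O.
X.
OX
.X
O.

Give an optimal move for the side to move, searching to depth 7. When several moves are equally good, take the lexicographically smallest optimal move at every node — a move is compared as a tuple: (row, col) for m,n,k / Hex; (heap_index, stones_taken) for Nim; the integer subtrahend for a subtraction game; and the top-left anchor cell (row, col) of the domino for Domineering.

X's best at [O./X./OX/.X/O.]: (1,1)

ply 1, X at O./X./OX/.X/O. | (0,1)=-1→OX/X./OX/.X/O.; (1,1)=+1→O./XX/OX/.X/O.*; (3,0)=+1→O./X./OX/XX/O.; (4,1)=+1→O./X./OX/.X/OX
ply 2: O./XX/OX/.X/O. is terminal -1 (O); from O./X./OX/.X/O. depth 7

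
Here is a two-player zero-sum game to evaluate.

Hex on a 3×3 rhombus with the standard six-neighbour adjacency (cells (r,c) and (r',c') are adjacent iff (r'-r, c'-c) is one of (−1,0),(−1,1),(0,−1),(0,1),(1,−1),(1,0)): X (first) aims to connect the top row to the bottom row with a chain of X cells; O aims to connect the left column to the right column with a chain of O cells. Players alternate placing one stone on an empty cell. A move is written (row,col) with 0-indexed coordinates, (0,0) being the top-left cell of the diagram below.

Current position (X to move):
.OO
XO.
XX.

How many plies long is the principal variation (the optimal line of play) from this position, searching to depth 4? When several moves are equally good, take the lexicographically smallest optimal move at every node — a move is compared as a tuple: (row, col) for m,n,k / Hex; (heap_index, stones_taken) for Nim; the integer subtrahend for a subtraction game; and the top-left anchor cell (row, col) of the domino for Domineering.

ply 1, X at .OO/XO./XX. | (0,0)=+1→XOO/XO./XX.*; (1,2)=-1→.OO/XOX/XX.; (2,2)=-1→.OO/XO./XXX
ply 2: XOO/XO./XX. is terminal -1 (O); from .OO/XO./XX. depth 4

PV length from [.OO/XO./XX.]: 1 ply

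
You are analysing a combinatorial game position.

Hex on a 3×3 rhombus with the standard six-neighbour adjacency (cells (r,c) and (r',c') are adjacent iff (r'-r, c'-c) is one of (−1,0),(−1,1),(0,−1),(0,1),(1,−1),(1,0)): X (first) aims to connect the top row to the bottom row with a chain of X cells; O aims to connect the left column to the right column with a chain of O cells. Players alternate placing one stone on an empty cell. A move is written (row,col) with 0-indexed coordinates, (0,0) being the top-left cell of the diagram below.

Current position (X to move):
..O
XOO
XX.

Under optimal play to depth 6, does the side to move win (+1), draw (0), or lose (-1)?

value(..O/XOO/XX., X) = +1

[..O/XOO/XX.] X move#1: (0,0):+1/X.O/XOO/XX.*, (0,1):+1/.XO/XOO/XX., (2,2):+1/..O/XOO/XXX
[X.O/XOO/XX.] end (terminal -1, O#2); searched ..O/XOO/XX. to 6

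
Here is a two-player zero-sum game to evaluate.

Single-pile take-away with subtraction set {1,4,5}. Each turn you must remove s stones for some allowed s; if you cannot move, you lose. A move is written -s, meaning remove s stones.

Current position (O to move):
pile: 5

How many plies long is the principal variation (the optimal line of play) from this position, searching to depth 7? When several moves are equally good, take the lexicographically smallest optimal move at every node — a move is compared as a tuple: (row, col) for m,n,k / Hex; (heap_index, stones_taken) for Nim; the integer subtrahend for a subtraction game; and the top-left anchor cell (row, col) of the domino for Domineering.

PV length from [5]: 1 ply

p1 O@[5]: -1[4]-1 -4[1]-1 -5[0]+1*
p2 X@[0] terminal -1; root [5] d7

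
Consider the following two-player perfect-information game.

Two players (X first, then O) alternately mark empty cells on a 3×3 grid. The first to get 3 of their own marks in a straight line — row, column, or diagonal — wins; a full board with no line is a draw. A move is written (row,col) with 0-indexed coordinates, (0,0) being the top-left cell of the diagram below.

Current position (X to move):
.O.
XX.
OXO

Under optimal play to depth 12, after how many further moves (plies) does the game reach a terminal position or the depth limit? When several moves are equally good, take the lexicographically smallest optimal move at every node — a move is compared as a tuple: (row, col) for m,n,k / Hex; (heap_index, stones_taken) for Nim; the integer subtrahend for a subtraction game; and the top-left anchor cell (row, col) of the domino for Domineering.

p1 X@[.O./XX./OXO]: (0,0)[XO./XX./OXO]+0 (0,2)[.OX/XX./OXO]+0 (1,2)[.O./XXX/OXO]+1*
p2 O@[.O./XXX/OXO] terminal -1; root [.O./XX./OXO] d12

PV length from [.O./XX./OXO]: 1 ply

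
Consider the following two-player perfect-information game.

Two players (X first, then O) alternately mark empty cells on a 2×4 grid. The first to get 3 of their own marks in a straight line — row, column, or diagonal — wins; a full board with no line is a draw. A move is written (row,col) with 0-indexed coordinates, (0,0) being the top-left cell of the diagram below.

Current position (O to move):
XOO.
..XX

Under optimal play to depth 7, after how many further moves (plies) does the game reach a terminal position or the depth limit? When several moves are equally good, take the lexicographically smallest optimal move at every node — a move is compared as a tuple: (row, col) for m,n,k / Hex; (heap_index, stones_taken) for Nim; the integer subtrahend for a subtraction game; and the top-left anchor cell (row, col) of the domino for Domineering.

[XOO./..XX] O move#1: (0,3):+1/XOOO/..XX*, (1,0):-1/XOO./O.XX, (1,1):+0/XOO./.OXX
[XOOO/..XX] end (terminal -1, X#2); searched XOO./..XX to 7

PV length from [XOO./..XX]: 1 ply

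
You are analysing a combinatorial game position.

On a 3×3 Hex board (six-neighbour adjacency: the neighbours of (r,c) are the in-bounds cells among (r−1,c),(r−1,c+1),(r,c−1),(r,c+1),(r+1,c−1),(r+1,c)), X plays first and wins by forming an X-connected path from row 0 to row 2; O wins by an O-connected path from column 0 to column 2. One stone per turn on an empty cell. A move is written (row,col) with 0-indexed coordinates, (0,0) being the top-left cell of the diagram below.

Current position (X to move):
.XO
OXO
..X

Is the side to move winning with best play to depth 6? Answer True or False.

[.XO/OXO/..X] X move#1: (0,0):+1/XXO/OXO/..X*, (2,0):+1/.XO/OXO/X.X, (2,1):+1/.XO/OXO/.XX
[XXO/OXO/..X] O move#2: (2,0):-1/XXO/OXO/O.X*, (2,1):-1/XXO/OXO/.OX
[XXO/OXO/O.X] X move#3: (2,1):+1/XXO/OXO/OXX*
[XXO/OXO/OXX] end (terminal -1, O#4); searched .XO/OXO/..X to 6

X winning at [.XO/OXO/..X]: True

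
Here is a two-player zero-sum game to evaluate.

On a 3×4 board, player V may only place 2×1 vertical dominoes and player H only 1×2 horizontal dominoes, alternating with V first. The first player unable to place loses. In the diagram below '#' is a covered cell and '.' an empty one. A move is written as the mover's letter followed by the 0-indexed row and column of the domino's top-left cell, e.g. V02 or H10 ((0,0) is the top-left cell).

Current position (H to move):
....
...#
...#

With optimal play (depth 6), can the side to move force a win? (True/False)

H winning at [..../...#/...#]: True

p1 H@[..../...#/...#]: H00[##../...#/...#]-1 H01[.##./...#/...#]-1 H02[..##/...#/...#]-1 H10[..../##.#/...#]+1* H11[..../.###/...#]+1 H20[..../...#/##.#]-1 H21[..../...#/.###]-1
p2 V@[..../##.#/...#]: V02[..#./####/...#]-1* V12[..../####/..##]-1
p3 H@[..#./####/...#]: H00[###./####/...#]+1* H20[..#./####/##.#]+1 H21[..#./####/.###]+1
p4 V@[###./####/...#] terminal -1; root [..../...#/...#] d6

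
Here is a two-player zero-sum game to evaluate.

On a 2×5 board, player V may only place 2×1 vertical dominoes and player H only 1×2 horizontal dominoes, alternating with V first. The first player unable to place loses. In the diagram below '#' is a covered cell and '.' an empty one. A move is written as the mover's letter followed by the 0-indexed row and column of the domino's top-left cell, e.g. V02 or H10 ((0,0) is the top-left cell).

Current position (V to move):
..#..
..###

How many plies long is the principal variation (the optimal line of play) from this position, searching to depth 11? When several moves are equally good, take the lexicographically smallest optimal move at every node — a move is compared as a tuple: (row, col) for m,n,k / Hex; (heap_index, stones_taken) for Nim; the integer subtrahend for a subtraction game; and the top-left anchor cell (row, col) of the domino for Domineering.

[..#../..###] V move#1: V00:+1/#.#../#.###*, V01:+1/.##../.####
[#.#../#.###] H move#2: H03:-1/#.###/#.###*
[#.###/#.###] V move#3: V01:+1/#####/#####*
[#####/#####] end (terminal -1, H#4); searched ..#../..### to 11

PV length from [..#../..###]: 3 plies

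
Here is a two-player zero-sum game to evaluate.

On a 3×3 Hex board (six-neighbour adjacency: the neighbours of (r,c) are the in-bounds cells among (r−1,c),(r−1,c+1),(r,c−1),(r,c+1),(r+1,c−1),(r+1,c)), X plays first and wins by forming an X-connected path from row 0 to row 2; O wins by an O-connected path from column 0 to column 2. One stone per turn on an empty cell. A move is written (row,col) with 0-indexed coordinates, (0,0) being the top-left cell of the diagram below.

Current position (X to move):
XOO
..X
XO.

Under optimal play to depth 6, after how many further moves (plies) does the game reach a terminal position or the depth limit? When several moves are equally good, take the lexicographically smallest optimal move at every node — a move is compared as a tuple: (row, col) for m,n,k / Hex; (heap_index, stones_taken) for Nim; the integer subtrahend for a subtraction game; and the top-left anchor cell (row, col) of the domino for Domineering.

PV length from [XOO/..X/XO.]: 1 ply

[XOO/..X/XO.] X move#1: (1,0):+1/XOO/X.X/XO.*, (1,1):-1/XOO/.XX/XO., (2,2):-1/XOO/..X/XOX
[XOO/X.X/XO.] end (terminal -1, O#2); searched XOO/..X/XO. to 6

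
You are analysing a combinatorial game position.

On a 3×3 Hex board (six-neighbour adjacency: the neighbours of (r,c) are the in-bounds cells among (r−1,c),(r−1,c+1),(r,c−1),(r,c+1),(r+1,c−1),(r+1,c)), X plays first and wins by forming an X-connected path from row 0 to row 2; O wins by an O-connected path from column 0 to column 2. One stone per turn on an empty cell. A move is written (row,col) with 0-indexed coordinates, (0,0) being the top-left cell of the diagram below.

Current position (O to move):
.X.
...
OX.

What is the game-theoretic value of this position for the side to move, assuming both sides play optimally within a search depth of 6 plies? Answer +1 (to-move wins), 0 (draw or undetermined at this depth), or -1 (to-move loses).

p1 O@[.X./.../OX.]: (0,0)[OX./.../OX.]-1 (0,2)[.XO/.../OX.]-1 (1,0)[.X./O../OX.]-1 (1,1)[.X./.O./OX.]+1* (1,2)[.X./..O/OX.]-1 (2,2)[.X./.../OXO]-1
p2 X@[.X./.O./OX.]: (0,0)[XX./.O./OX.]-1* (0,2)[.XX/.O./OX.]-1 (1,0)[.X./XO./OX.]-1 (1,2)[.X./.OX/OX.]-1 (2,2)[.X./.O./OXX]-1
p3 O@[XX./.O./OX.]: (0,2)[XXO/.O./OX.]+1* (1,0)[XX./OO./OX.]+1 (1,2)[XX./.OO/OX.]+1 (2,2)[XX./.O./OXO]+1
p4 X@[XXO/.O./OX.] terminal -1; root [.X./.../OX.] d6

value(.X./.../OX., O) = +1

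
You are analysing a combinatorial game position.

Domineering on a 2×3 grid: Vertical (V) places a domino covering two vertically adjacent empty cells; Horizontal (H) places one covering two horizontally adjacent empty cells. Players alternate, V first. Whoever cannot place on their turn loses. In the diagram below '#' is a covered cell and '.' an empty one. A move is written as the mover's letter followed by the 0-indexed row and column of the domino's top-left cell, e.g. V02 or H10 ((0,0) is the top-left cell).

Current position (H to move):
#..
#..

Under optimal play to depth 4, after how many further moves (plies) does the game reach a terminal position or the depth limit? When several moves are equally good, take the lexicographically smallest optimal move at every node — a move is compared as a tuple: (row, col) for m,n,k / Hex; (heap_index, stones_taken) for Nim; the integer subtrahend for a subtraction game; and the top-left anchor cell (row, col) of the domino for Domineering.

PV length from [#../#..]: 1 ply

[#../#..] H move#1: H01:+1/###/#..*, H11:+1/#../###
[###/#..] end (terminal -1, V#2); searched #../#.. to 4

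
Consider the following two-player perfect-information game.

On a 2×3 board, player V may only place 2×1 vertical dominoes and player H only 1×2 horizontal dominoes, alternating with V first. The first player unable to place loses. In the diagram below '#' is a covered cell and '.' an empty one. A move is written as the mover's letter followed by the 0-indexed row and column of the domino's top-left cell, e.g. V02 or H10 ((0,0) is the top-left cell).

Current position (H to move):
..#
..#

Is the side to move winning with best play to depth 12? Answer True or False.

H winning at [..#/..#]: True

p1 H@[..#/..#]: H00[###/..#]+1* H10[..#/###]+1
p2 V@[###/..#] terminal -1; root [..#/..#] d12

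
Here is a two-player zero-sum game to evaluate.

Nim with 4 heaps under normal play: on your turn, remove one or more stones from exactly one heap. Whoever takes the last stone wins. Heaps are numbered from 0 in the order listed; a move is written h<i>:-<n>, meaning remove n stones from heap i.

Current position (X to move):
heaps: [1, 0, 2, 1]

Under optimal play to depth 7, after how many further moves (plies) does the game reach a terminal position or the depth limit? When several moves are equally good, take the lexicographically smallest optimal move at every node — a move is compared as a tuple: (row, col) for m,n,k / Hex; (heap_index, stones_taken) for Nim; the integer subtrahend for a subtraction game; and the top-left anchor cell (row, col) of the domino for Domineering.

[(1,0,2,1)] X move#1: h0:-1:-1/(0,0,2,1), h2:-1:-1/(1,0,1,1), h2:-2:+1/(1,0,0,1)*, h3:-1:-1/(1,0,2,0)
[(1,0,0,1)] O move#2: h0:-1:-1/(0,0,0,1)*, h3:-1:-1/(1,0,0,0)
[(0,0,0,1)] X move#3: h3:-1:+1/(0,0,0,0)*
[(0,0,0,0)] end (terminal -1, O#4); searched (1,0,2,1) to 7

PV length from [(1,0,2,1)]: 3 plies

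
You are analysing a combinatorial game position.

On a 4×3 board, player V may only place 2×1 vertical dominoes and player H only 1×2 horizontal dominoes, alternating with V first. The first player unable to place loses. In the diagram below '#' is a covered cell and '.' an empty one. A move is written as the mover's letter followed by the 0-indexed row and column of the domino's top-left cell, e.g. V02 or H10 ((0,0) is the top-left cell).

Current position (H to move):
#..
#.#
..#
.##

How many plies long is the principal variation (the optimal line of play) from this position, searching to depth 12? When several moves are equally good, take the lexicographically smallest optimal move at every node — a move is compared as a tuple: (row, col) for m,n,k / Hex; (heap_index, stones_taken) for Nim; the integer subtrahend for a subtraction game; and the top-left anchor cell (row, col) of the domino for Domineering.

[#../#.#/..#/.##] H move#1: H01:-1/###/#.#/..#/.##*, H20:-1/#../#.#/###/.##
[###/#.#/..#/.##] V move#2: V11:+1/###/###/.##/.##*, V20:+1/###/#.#/#.#/###
[###/###/.##/.##] end (terminal -1, H#3); searched #../#.#/..#/.## to 12

PV length from [#../#.#/..#/.##]: 2 plies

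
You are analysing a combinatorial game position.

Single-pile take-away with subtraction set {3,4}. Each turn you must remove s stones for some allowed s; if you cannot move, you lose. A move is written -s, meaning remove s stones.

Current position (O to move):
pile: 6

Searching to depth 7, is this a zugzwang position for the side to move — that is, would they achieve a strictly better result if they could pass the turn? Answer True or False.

zugzwang(6, O) = False

[6] O move#1: -3:-1/3, -4:+1/2*
[2] end (terminal -1, X#2); searched 6 to 7
if O skipped the turn, X would face:
~ [6] X move#1: -3:-1/3, -4:+1/2*
~ [2] end (terminal -1, O#2); searched 6 to 7
compare (O): move=+1 vs pass=-1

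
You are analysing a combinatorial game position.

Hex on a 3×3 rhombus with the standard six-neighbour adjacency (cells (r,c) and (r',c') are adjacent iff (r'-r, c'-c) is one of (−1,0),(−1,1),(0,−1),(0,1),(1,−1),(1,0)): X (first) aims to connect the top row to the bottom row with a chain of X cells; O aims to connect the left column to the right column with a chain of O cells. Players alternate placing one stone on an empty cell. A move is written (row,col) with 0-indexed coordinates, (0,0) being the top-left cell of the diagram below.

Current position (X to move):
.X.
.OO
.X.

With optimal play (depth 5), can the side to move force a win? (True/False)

X winning at [.X./.OO/.X.]: False

p1 X@[.X./.OO/.X.]: (0,0)[XX./.OO/.X.]-1* (0,2)[.XX/.OO/.X.]-1 (1,0)[.X./XOO/.X.]-1 (2,0)[.X./.OO/XX.]-1 (2,2)[.X./.OO/.XX]-1
p2 O@[XX./.OO/.X.]: (0,2)[XXO/.OO/.X.]+1* (1,0)[XX./OOO/.X.]+1 (2,0)[XX./.OO/OX.]+1 (2,2)[XX./.OO/.XO]+1
p3 X@[XXO/.OO/.X.]: (1,0)[XXO/XOO/.X.]-1* (2,0)[XXO/.OO/XX.]-1 (2,2)[XXO/.OO/.XX]-1
p4 O@[XXO/XOO/.X.]: (2,0)[XXO/XOO/OX.]+1* (2,2)[XXO/XOO/.XO]-1
p5 X@[XXO/XOO/OX.] terminal -1; root [.X./.OO/.X.] d5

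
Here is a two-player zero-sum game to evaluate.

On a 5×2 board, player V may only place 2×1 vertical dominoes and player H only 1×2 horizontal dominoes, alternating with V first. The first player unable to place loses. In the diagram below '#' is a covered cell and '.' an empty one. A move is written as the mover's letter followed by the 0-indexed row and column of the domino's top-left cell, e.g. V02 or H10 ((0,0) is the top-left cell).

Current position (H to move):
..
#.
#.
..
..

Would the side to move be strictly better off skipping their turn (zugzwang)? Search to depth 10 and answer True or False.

zugzwang(../#./#./../.., H) = False

[../#./#./../..] H move#1: H00:-1/##/#./#./../.., H30:+1/../#./#./##/..*, H40:+1/../#./#./../##
[../#./#./##/..] V move#2: V01:-1/.#/##/#./##/..*, V11:-1/../##/##/##/..
[.#/##/#./##/..] H move#3: H40:+1/.#/##/#./##/##*
[.#/##/#./##/##] end (terminal -1, V#4); searched ../#./#./../.. to 10
if H skipped the turn, V would face:
~ [../#./#./../..] V move#1: V01:-1/.#/##/#./../.., V11:-1/../##/##/../.., V21:+1/../#./##/.#/..*, V30:+1/../#./#./#./#., V31:+1/../#./#./.#/.#
~ [../#./##/.#/..] H move#2: H00:-1/##/#./##/.#/..*, H40:-1/../#./##/.#/##
~ [##/#./##/.#/..] V move#3: V30:+1/##/#./##/##/#.*
~ [##/#./##/##/#.] end (terminal -1, H#4); searched ../#./#./../.. to 10
compare (H): move=+1 vs pass=-1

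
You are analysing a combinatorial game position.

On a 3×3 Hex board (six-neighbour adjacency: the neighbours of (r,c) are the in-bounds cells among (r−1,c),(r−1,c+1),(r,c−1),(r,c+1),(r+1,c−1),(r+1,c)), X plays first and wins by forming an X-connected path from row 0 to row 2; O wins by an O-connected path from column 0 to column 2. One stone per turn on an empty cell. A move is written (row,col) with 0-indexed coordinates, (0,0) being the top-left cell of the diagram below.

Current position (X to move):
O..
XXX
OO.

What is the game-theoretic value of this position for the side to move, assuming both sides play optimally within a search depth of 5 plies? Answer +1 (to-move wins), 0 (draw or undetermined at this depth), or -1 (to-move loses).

value(O../XXX/OO., X) = +1

ply 1, X at O../XXX/OO. | (0,1)=-1→OX./XXX/OO.; (0,2)=-1→O.X/XXX/OO.; (2,2)=+1→O../XXX/OOX*
ply 2, O at O../XXX/OOX | (0,1)=-1→OO./XXX/OOX*; (0,2)=-1→O.O/XXX/OOX
ply 3, X at OO./XXX/OOX | (0,2)=+1→OOX/XXX/OOX*
ply 4: OOX/XXX/OOX is terminal -1 (O); from O../XXX/OO. depth 5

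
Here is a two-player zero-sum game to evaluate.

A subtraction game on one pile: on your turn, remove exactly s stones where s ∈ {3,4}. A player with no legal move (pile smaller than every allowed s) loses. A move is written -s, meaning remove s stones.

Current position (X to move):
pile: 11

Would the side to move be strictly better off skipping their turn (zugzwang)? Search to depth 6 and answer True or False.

zugzwang(11, X) = False

ply 1, X at 11 | -3=+1→8*; -4=+1→7
ply 2, O at 8 | -3=-1→5*; -4=-1→4
ply 3, X at 5 | -3=+1→2*; -4=+1→1
ply 4: 2 is terminal -1 (O); from 11 depth 6
suppose X passes — search the same position with O to move:
pass> ply 1, O at 11 | -3=+1→8*; -4=+1→7
pass> ply 2, X at 8 | -3=-1→5*; -4=-1→4
pass> ply 3, O at 5 | -3=+1→2*; -4=+1→1
pass> ply 4: 2 is terminal -1 (X); from 11 depth 6
for X: play +1, pass -1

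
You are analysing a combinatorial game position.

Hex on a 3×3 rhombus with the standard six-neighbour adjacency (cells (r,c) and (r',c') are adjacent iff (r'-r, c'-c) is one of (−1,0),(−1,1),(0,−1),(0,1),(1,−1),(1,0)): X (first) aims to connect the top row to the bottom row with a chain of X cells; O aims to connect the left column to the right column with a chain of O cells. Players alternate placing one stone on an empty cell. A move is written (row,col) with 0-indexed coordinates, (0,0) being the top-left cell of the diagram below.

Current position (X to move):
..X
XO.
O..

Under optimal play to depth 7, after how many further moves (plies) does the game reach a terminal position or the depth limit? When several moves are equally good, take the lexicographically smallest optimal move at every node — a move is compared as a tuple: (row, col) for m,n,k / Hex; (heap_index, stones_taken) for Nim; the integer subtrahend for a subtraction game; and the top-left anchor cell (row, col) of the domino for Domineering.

ply 1, X at ..X/XO./O.. | (0,0)=-1→X.X/XO./O..; (0,1)=-1→.XX/XO./O..; (1,2)=+1→..X/XOX/O..*; (2,1)=-1→..X/XO./OX.; (2,2)=-1→..X/XO./O.X
ply 2, O at ..X/XOX/O.. | (0,0)=-1→O.X/XOX/O..*; (0,1)=-1→.OX/XOX/O..; (2,1)=-1→..X/XOX/OO.; (2,2)=-1→..X/XOX/O.O
ply 3, X at O.X/XOX/O.. | (0,1)=+1→OXX/XOX/O..*; (2,1)=+1→O.X/XOX/OX.; (2,2)=+1→O.X/XOX/O.X
ply 4, O at OXX/XOX/O.. | (2,1)=-1→OXX/XOX/OO.*; (2,2)=-1→OXX/XOX/O.O
ply 5, X at OXX/XOX/OO. | (2,2)=+1→OXX/XOX/OOX*
ply 6: OXX/XOX/OOX is terminal -1 (O); from ..X/XO./O.. depth 7

PV length from [..X/XO./O..]: 5 plies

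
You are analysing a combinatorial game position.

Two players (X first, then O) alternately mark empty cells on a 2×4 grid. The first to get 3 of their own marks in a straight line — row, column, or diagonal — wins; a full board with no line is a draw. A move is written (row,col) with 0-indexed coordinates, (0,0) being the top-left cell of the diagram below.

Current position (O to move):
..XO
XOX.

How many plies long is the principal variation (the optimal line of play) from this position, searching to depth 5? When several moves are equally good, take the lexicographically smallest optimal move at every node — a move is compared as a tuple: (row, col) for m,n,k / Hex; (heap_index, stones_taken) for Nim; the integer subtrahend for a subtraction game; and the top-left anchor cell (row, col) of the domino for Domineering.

ply 1, O at ..XO/XOX. | (0,0)=+0→O.XO/XOX.*; (0,1)=+0→.OXO/XOX.; (1,3)=+0→..XO/XOXO
ply 2, X at O.XO/XOX. | (0,1)=+0→OXXO/XOX.*; (1,3)=+0→O.XO/XOXX
ply 3, O at OXXO/XOX. | (1,3)=+0→OXXO/XOXO*
ply 4: OXXO/XOXO is terminal +0 (X); from ..XO/XOX. depth 5

PV length from [..XO/XOX.]: 3 plies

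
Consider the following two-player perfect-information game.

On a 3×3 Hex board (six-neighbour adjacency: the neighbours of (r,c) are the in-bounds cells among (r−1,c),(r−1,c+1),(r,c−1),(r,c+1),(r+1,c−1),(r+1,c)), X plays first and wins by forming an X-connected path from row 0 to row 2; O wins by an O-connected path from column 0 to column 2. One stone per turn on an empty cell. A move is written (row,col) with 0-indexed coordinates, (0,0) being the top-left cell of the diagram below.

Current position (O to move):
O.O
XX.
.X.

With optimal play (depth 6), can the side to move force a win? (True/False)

O winning at [O.O/XX./.X.]: True

p1 O@[O.O/XX./.X.]: (0,1)[OOO/XX./.X.]+1* (1,2)[O.O/XXO/.X.]-1 (2,0)[O.O/XX./OX.]-1 (2,2)[O.O/XX./.XO]-1
p2 X@[OOO/XX./.X.] terminal -1; root [O.O/XX./.X.] d6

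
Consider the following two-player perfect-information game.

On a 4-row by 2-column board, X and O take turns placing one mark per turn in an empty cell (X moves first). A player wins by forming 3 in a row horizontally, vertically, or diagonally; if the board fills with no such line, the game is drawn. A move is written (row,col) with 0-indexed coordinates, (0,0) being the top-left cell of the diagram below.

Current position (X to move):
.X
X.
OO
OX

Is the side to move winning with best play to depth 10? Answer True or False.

X winning at [.X/X./OO/OX]: False

ply 1, X at .X/X./OO/OX | (0,0)=+0→XX/X./OO/OX*; (1,1)=+0→.X/XX/OO/OX
ply 2, O at XX/X./OO/OX | (1,1)=+0→XX/XO/OO/OX*
ply 3: XX/XO/OO/OX is terminal +0 (X); from .X/X./OO/OX depth 10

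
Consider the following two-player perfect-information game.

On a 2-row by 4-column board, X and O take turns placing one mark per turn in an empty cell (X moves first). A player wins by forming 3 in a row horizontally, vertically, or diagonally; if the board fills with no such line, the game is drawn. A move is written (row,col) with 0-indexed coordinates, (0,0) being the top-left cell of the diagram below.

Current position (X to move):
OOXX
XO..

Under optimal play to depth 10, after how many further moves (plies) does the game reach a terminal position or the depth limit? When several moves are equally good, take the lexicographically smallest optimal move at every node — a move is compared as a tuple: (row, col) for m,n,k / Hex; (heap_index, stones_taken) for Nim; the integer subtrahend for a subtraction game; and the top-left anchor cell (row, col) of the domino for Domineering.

PV length from [OOXX/XO..]: 2 plies

[OOXX/XO..] X move#1: (1,2):+0/OOXX/XOX.*, (1,3):+0/OOXX/XO.X
[OOXX/XOX.] O move#2: (1,3):+0/OOXX/XOXO*
[OOXX/XOXO] end (terminal +0, X#3); searched OOXX/XO.. to 10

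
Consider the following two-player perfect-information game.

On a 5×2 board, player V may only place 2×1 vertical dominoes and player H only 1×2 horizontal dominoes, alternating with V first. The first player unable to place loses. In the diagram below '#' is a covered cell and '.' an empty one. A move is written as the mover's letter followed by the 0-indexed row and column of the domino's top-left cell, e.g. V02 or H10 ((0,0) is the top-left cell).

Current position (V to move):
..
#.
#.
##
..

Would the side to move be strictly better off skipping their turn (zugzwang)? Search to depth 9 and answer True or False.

ply 1, V at ../#./#./##/.. | V01=-1→.#/##/#./##/..*; V11=-1→../##/##/##/..
ply 2, H at .#/##/#./##/.. | H40=+1→.#/##/#./##/##*
ply 3: .#/##/#./##/## is terminal -1 (V); from ../#./#./##/.. depth 9
if V skipped the turn, H would face:
~ ply 1, H at ../#./#./##/.. | H00=+1→##/#./#./##/..*; H40=-1→../#./#./##/##
~ ply 2, V at ##/#./#./##/.. | V11=-1→##/##/##/##/..*
~ ply 3, H at ##/##/##/##/.. | H40=+1→##/##/##/##/##*
~ ply 4: ##/##/##/##/## is terminal -1 (V); from ../#./#./##/.. depth 9
compare (V): move=-1 vs pass=-1

zugzwang(../#./#./##/.., V) = False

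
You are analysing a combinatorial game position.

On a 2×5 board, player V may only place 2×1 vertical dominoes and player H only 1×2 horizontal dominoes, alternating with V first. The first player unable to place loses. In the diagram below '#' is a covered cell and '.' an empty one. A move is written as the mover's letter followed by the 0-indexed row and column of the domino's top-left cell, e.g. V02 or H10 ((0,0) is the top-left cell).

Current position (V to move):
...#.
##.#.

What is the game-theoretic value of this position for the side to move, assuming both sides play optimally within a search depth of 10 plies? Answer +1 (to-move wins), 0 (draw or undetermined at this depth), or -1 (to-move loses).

value(...#./##.#., V) = +1

p1 V@[...#./##.#.]: V02[..##./####.]+1* V04[...##/##.##]-1
p2 H@[..##./####.]: H00[####./####.]-1*
p3 V@[####./####.]: V04[#####/#####]+1*
p4 H@[#####/#####] terminal -1; root [...#./##.#.] d10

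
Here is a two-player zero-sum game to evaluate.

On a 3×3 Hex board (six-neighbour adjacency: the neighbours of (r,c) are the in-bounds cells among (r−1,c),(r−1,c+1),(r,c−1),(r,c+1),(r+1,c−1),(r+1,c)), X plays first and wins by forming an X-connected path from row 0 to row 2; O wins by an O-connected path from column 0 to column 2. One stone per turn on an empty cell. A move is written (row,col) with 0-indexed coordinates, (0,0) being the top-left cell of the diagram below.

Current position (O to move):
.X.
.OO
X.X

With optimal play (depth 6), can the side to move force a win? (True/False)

[.X./.OO/X.X] O move#1: (0,0):-1/OX./.OO/X.X, (0,2):-1/.XO/.OO/X.X, (1,0):+1/.X./OOO/X.X*, (2,1):-1/.X./.OO/XOX
[.X./OOO/X.X] end (terminal -1, X#2); searched .X./.OO/X.X to 6

O winning at [.X./.OO/X.X]: True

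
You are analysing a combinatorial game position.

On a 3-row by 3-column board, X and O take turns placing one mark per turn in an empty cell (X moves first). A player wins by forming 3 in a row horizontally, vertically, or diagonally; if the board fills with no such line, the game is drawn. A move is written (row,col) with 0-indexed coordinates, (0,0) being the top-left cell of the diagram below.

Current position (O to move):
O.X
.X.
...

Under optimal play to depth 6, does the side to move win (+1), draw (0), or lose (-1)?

[O.X/.X./...] O move#1: (0,1):-1/OOX/.X./..., (1,0):-1/O.X/OX./..., (1,2):-1/O.X/.XO/..., (2,0):+0/O.X/.X./O..*, (2,1):-1/O.X/.X./.O., (2,2):-1/O.X/.X./..O
[O.X/.X./O..] X move#2: (0,1):-1/OXX/.X./O.., (1,0):+0/O.X/XX./O..*, (1,2):-1/O.X/.XX/O.., (2,1):-1/O.X/.X./OX., (2,2):-1/O.X/.X./O.X
[O.X/XX./O..] O move#3: (0,1):-1/OOX/XX./O.., (1,2):+0/O.X/XXO/O..*, (2,1):-1/O.X/XX./OO., (2,2):-1/O.X/XX./O.O
[O.X/XXO/O..] X move#4: (0,1):+0/OXX/XXO/O..*, (2,1):+0/O.X/XXO/OX., (2,2):+0/O.X/XXO/O.X
[OXX/XXO/O..] O move#5: (2,1):+0/OXX/XXO/OO.*, (2,2):-1/OXX/XXO/O.O
[OXX/XXO/OO.] X move#6: (2,2):+0/OXX/XXO/OOX*
[OXX/XXO/OOX] end (terminal +0, O#7); searched O.X/.X./... to 6

value(O.X/.X./..., O) = 0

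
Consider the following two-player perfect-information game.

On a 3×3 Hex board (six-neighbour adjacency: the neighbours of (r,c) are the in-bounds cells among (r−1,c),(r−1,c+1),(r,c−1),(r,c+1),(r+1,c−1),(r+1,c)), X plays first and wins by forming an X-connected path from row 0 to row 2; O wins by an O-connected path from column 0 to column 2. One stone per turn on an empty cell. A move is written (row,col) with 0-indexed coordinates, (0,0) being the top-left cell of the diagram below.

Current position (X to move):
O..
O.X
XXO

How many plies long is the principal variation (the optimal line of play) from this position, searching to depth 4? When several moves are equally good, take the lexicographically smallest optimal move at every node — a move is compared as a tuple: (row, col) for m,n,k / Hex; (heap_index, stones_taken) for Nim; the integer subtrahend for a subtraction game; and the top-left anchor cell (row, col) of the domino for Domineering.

ply 1, X at O../O.X/XXO | (0,1)=+1→OX./O.X/XXO*; (0,2)=+1→O.X/O.X/XXO; (1,1)=+1→O../OXX/XXO
ply 2, O at OX./O.X/XXO | (0,2)=-1→OXO/O.X/XXO*; (1,1)=-1→OX./OOX/XXO
ply 3, X at OXO/O.X/XXO | (1,1)=+1→OXO/OXX/XXO*
ply 4: OXO/OXX/XXO is terminal -1 (O); from O../O.X/XXO depth 4

PV length from [O../O.X/XXO]: 3 plies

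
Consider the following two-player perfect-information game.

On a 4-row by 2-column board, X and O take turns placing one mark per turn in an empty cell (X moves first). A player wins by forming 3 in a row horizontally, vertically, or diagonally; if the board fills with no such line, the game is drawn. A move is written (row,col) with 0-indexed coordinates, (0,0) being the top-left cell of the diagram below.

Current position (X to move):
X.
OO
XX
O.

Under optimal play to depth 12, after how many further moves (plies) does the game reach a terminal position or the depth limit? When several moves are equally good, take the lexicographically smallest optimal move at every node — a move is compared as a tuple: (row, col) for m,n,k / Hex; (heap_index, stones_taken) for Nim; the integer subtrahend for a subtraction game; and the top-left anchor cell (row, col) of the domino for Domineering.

PV length from [X./OO/XX/O.]: 2 plies

p1 X@[X./OO/XX/O.]: (0,1)[XX/OO/XX/O.]+0* (3,1)[X./OO/XX/OX]+0
p2 O@[XX/OO/XX/O.]: (3,1)[XX/OO/XX/OO]+0*
p3 X@[XX/OO/XX/OO] terminal +0; root [X./OO/XX/O.] d12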